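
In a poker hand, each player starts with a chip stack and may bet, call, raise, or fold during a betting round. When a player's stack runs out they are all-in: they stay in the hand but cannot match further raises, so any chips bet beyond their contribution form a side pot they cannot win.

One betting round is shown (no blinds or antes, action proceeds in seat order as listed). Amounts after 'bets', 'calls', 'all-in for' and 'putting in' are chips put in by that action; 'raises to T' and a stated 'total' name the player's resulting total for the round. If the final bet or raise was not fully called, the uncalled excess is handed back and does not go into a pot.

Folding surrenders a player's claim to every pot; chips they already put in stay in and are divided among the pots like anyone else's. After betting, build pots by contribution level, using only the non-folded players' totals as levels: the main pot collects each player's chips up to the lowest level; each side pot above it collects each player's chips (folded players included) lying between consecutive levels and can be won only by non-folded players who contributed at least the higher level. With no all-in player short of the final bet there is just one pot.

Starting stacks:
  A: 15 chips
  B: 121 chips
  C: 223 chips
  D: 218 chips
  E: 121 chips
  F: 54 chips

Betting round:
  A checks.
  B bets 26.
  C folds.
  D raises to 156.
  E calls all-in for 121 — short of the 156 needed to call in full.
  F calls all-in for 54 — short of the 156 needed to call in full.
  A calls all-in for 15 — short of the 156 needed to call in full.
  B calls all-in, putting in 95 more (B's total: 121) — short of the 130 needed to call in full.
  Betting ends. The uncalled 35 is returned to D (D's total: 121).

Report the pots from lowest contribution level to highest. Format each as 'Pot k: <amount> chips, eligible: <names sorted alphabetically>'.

Pot 1: 75 chips, eligible: A, B, D, E, F
Pot 2: 156 chips, eligible: B, D, E, F
Pot 3: 201 chips, eligible: B, D, E

Derivation:
Contributions (after 35 returned to D): A=15, B=121, D=121, E=121, F=54
Folded: C
Pot levels (distinct totals of non-folded players): 15, 54, 121
Layer 1-15: 15 each from A, B, D, E, F = 15*5 = 75 chips; eligible A, B, D, E, F
Layer 16-54: 39 each from B, D, E, F = 39*4 = 156 chips; eligible B, D, E, F
Layer 55-121: 67 each from B, D, E = 67*3 = 201 chips; eligible B, D, E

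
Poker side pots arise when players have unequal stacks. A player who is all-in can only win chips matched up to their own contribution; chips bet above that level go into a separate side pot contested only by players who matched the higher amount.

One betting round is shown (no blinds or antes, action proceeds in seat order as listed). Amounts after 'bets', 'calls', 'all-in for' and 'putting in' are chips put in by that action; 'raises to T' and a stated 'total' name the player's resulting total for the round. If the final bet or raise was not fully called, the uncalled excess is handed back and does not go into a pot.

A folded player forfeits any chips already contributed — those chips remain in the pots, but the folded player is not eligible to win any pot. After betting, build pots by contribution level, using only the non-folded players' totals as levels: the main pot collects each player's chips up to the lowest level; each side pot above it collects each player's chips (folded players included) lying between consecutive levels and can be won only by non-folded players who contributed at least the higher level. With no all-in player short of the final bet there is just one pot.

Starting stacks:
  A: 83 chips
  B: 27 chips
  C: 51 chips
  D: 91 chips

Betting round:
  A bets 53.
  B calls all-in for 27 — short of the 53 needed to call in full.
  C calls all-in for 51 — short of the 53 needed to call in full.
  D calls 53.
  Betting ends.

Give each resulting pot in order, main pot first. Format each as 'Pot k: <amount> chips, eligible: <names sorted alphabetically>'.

Pot 1: 108 chips, eligible: A, B, C, D
Pot 2: 72 chips, eligible: A, C, D
Pot 3: 4 chips, eligible: A, D

Derivation:
Contributions: A=53, B=27, C=51, D=53
Pot levels (distinct totals of non-folded players): 27, 51, 53
Layer 1-27: 27 each from A, B, C, D = 27*4 = 108 chips; eligible A, B, C, D
Layer 28-51: 24 each from A, C, D = 24*3 = 72 chips; eligible A, C, D
Layer 52-53: 2 each from A, D = 2*2 = 4 chips; eligible A, D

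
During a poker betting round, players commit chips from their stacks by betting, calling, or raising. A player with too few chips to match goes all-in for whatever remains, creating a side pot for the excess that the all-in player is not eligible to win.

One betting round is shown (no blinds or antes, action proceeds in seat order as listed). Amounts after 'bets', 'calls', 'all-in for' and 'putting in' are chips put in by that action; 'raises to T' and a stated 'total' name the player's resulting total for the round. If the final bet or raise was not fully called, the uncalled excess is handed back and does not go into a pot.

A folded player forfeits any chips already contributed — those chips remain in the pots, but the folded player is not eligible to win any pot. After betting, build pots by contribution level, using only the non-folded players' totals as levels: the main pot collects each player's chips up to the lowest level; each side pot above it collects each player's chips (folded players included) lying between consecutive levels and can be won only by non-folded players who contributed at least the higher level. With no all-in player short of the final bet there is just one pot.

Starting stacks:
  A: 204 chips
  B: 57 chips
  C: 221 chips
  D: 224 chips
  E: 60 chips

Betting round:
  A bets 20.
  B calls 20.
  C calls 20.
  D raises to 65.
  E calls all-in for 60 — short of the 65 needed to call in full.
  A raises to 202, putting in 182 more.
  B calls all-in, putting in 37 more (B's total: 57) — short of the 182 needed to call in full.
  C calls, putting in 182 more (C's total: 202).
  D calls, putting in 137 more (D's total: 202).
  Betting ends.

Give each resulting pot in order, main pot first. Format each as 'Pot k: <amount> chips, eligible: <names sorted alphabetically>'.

Pot 1: 285 chips, eligible: A, B, C, D, E
Pot 2: 12 chips, eligible: A, C, D, E
Pot 3: 426 chips, eligible: A, C, D

Derivation:
Contributions: A=202, B=57, C=202, D=202, E=60
Pot levels (distinct totals of non-folded players): 57, 60, 202
Layer 1-57: 57 each from A, B, C, D, E = 57*5 = 285 chips; eligible A, B, C, D, E
Layer 58-60: 3 each from A, C, D, E = 3*4 = 12 chips; eligible A, C, D, E
Layer 61-202: 142 each from A, C, D = 142*3 = 426 chips; eligible A, C, D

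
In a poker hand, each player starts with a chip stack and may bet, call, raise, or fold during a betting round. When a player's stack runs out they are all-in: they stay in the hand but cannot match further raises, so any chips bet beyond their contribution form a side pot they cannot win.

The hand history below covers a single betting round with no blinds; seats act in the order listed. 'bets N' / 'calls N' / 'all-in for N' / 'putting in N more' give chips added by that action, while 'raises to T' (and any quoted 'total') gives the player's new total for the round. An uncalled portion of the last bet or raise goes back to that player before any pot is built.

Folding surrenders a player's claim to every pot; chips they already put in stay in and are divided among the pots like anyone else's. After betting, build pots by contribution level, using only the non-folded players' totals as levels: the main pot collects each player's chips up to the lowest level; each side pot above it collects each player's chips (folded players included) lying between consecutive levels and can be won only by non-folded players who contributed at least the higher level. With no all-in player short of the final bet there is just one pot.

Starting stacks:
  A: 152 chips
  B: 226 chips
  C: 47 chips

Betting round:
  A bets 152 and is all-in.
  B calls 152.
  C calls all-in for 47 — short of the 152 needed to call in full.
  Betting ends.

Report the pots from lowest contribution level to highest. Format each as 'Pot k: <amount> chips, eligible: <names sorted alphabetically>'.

Pot 1: 141 chips, eligible: A, B, C
Pot 2: 210 chips, eligible: A, B

Derivation:
Contributions: A=152, B=152, C=47
Pot levels (distinct totals of non-folded players): 47, 152
Layer 1-47: 47 each from A, B, C = 47*3 = 141 chips; eligible A, B, C
Layer 48-152: 105 each from A, B = 105*2 = 210 chips; eligible A, B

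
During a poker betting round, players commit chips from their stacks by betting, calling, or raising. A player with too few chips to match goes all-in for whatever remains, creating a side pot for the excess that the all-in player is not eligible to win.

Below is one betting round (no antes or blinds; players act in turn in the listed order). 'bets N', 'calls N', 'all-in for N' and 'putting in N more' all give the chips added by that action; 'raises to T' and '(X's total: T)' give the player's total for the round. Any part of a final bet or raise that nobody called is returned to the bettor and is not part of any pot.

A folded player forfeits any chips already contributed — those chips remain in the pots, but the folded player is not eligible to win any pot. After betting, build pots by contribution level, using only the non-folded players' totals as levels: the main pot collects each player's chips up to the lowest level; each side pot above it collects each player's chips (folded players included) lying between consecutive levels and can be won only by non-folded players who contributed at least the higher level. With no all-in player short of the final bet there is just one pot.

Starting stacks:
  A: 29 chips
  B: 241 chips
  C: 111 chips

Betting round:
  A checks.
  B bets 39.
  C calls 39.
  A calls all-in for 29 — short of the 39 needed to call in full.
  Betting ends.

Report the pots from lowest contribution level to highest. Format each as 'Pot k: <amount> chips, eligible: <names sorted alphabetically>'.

Pot 1: 87 chips, eligible: A, B, C
Pot 2: 20 chips, eligible: B, C

Derivation:
Contributions: A=29, B=39, C=39
Pot levels (distinct totals of non-folded players): 29, 39
Layer 1-29: 29 each from A, B, C = 29*3 = 87 chips; eligible A, B, C
Layer 30-39: 10 each from B, C = 10*2 = 20 chips; eligible B, C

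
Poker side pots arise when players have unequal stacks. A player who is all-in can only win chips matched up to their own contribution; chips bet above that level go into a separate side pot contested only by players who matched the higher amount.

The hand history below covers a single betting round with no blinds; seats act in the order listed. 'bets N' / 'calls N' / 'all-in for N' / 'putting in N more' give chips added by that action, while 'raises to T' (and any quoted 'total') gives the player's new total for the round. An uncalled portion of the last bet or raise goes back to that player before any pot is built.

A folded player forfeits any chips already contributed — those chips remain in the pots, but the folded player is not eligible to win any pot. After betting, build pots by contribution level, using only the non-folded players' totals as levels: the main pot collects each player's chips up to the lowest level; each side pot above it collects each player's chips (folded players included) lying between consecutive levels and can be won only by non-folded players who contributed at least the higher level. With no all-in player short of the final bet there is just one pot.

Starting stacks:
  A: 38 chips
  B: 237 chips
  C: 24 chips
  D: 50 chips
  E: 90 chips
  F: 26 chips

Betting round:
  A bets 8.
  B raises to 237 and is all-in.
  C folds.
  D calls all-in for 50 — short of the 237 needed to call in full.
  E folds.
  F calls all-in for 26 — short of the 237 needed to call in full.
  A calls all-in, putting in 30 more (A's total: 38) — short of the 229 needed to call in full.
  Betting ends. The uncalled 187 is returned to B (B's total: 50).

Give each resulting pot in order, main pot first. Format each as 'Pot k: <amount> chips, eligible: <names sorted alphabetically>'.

Contributions (after 187 returned to B): A=38, B=50, D=50, F=26
Folded: C, E
Pot levels (distinct totals of non-folded players): 26, 38, 50
Layer 1-26: 26 each from A, B, D, F = 26*4 = 104 chips; eligible A, B, D, F
Layer 27-38: 12 each from A, B, D = 12*3 = 36 chips; eligible A, B, D
Layer 39-50: 12 each from B, D = 12*2 = 24 chips; eligible B, D

Pot 1: 104 chips, eligible: A, B, D, F
Pot 2: 36 chips, eligible: A, B, D
Pot 3: 24 chips, eligible: B, D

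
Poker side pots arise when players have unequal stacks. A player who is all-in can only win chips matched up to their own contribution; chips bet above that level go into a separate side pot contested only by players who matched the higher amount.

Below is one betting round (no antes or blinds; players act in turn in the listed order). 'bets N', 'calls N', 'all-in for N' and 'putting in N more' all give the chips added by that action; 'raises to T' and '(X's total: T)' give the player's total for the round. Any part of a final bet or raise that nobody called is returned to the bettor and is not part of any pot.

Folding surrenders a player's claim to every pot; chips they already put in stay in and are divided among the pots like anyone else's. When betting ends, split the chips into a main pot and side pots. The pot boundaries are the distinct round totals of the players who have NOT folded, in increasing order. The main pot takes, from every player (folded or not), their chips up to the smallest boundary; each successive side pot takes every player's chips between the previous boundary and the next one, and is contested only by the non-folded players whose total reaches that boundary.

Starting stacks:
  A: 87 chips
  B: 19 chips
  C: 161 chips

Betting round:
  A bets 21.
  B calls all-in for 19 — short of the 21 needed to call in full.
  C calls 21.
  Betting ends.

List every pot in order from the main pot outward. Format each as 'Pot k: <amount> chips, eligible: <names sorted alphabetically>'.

Pot 1: 57 chips, eligible: A, B, C
Pot 2: 4 chips, eligible: A, C

Derivation:
Contributions: A=21, B=19, C=21
Pot levels (distinct totals of non-folded players): 19, 21
Layer 1-19: 19 each from A, B, C = 19*3 = 57 chips; eligible A, B, C
Layer 20-21: 2 each from A, C = 2*2 = 4 chips; eligible A, C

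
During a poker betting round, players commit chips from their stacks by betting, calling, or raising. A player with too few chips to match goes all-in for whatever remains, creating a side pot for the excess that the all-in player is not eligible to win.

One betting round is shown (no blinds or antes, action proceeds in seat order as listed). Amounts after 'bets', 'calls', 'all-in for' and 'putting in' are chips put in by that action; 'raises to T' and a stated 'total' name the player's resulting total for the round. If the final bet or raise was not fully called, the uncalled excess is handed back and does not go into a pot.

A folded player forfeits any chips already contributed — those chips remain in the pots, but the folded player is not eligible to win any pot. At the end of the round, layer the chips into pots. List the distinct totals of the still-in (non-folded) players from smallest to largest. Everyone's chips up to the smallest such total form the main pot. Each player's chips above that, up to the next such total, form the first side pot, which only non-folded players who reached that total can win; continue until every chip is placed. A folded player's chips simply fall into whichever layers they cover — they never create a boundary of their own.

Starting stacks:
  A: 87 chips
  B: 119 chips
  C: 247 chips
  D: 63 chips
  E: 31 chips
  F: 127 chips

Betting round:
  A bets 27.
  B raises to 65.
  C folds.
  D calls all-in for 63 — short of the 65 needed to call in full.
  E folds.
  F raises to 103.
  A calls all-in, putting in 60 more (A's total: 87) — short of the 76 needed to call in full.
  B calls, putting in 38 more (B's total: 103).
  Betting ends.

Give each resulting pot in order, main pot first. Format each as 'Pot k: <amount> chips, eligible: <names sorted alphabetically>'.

Contributions: A=87, B=103, D=63, F=103
Folded: C, E
Pot levels (distinct totals of non-folded players): 63, 87, 103
Layer 1-63: 63 each from A, B, D, F = 63*4 = 252 chips; eligible A, B, D, F
Layer 64-87: 24 each from A, B, F = 24*3 = 72 chips; eligible A, B, F
Layer 88-103: 16 each from B, F = 16*2 = 32 chips; eligible B, F

Pot 1: 252 chips, eligible: A, B, D, F
Pot 2: 72 chips, eligible: A, B, F
Pot 3: 32 chips, eligible: B, F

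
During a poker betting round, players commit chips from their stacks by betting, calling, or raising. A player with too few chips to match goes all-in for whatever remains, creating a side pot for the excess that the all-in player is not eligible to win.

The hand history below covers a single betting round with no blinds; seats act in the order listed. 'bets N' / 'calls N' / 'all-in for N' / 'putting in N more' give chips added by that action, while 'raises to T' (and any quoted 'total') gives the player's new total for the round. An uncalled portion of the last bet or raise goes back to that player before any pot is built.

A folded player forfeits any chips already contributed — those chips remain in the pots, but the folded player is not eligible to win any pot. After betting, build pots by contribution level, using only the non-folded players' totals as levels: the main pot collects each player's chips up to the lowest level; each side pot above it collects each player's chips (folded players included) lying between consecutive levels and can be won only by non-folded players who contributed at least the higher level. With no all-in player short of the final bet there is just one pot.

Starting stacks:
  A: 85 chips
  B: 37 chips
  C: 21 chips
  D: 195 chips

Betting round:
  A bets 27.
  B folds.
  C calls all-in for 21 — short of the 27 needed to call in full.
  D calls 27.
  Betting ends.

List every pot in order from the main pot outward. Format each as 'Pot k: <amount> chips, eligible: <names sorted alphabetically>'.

Contributions: A=27, C=21, D=27
Folded: B
Pot levels (distinct totals of non-folded players): 21, 27
Layer 1-21: 21 each from A, C, D = 21*3 = 63 chips; eligible A, C, D
Layer 22-27: 6 each from A, D = 6*2 = 12 chips; eligible A, D

Pot 1: 63 chips, eligible: A, C, D
Pot 2: 12 chips, eligible: A, D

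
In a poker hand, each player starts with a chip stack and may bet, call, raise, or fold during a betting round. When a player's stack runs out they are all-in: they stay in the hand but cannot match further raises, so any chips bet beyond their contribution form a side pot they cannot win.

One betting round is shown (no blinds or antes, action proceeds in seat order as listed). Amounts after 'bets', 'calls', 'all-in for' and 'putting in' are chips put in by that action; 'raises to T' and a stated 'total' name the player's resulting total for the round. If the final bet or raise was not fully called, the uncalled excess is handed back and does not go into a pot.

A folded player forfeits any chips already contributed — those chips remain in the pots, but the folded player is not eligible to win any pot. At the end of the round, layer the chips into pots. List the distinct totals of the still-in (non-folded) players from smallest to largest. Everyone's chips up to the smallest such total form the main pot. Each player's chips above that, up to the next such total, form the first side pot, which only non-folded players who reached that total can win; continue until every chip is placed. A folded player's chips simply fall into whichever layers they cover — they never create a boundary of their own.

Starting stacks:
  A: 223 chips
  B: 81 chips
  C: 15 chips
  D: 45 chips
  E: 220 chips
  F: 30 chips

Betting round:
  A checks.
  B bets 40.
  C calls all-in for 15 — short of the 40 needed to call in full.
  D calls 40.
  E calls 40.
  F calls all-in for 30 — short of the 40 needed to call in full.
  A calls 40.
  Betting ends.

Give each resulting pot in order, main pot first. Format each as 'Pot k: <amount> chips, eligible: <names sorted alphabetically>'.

Pot 1: 90 chips, eligible: A, B, C, D, E, F
Pot 2: 75 chips, eligible: A, B, D, E, F
Pot 3: 40 chips, eligible: A, B, D, E

Derivation:
Contributions: A=40, B=40, C=15, D=40, E=40, F=30
Pot levels (distinct totals of non-folded players): 15, 30, 40
Layer 1-15: 15 each from A, B, C, D, E, F = 15*6 = 90 chips; eligible A, B, C, D, E, F
Layer 16-30: 15 each from A, B, D, E, F = 15*5 = 75 chips; eligible A, B, D, E, F
Layer 31-40: 10 each from A, B, D, E = 10*4 = 40 chips; eligible A, B, D, E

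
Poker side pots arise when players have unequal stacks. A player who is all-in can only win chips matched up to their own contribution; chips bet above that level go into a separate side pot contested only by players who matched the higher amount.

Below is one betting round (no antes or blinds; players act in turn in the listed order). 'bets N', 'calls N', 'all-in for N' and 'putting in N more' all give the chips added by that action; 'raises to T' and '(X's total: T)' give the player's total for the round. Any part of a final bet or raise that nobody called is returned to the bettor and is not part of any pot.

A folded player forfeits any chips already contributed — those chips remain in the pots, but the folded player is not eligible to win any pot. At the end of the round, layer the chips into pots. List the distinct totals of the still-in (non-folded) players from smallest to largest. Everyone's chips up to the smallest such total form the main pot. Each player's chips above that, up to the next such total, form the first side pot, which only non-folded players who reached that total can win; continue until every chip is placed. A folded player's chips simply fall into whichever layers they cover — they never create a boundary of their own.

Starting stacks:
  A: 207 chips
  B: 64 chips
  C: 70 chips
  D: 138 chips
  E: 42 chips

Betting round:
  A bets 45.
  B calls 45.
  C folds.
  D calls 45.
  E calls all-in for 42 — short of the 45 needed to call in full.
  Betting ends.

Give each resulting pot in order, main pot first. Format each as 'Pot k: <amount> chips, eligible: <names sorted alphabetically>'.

Pot 1: 168 chips, eligible: A, B, D, E
Pot 2: 9 chips, eligible: A, B, D

Derivation:
Contributions: A=45, B=45, D=45, E=42
Folded: C
Pot levels (distinct totals of non-folded players): 42, 45
Layer 1-42: 42 each from A, B, D, E = 42*4 = 168 chips; eligible A, B, D, E
Layer 43-45: 3 each from A, B, D = 3*3 = 9 chips; eligible A, B, D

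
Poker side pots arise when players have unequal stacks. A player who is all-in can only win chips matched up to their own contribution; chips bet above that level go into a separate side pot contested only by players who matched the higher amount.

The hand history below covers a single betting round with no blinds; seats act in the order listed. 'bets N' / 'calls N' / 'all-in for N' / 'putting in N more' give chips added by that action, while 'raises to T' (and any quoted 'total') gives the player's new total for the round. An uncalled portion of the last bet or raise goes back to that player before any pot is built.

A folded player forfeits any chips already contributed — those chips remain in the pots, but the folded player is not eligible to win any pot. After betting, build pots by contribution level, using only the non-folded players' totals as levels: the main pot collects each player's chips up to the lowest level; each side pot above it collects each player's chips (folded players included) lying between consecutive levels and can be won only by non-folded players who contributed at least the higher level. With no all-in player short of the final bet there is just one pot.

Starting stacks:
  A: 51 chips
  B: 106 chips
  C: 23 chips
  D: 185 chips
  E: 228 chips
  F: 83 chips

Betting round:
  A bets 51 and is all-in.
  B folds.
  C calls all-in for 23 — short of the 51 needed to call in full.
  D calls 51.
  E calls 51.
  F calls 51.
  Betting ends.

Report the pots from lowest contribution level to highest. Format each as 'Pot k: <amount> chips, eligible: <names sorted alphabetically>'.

Pot 1: 115 chips, eligible: A, C, D, E, F
Pot 2: 112 chips, eligible: A, D, E, F

Derivation:
Contributions: A=51, C=23, D=51, E=51, F=51
Folded: B
Pot levels (distinct totals of non-folded players): 23, 51
Layer 1-23: 23 each from A, C, D, E, F = 23*5 = 115 chips; eligible A, C, D, E, F
Layer 24-51: 28 each from A, D, E, F = 28*4 = 112 chips; eligible A, D, E, F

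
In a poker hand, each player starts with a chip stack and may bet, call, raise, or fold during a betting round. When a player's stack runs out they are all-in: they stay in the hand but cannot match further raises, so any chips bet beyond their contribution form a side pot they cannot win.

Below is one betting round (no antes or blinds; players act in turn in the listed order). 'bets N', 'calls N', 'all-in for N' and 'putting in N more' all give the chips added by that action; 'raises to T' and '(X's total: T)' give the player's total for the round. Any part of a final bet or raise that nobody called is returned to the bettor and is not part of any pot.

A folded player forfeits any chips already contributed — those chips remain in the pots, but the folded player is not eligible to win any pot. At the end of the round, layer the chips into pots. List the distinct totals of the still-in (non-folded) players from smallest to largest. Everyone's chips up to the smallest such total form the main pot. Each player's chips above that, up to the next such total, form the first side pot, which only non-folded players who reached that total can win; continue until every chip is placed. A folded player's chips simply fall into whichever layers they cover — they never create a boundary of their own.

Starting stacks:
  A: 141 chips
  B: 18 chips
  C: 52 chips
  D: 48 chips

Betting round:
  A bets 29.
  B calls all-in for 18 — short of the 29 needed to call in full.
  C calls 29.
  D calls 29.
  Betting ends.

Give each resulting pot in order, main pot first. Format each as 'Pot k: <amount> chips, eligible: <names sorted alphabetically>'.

Contributions: A=29, B=18, C=29, D=29
Pot levels (distinct totals of non-folded players): 18, 29
Layer 1-18: 18 each from A, B, C, D = 18*4 = 72 chips; eligible A, B, C, D
Layer 19-29: 11 each from A, C, D = 11*3 = 33 chips; eligible A, C, D

Pot 1: 72 chips, eligible: A, B, C, D
Pot 2: 33 chips, eligible: A, C, D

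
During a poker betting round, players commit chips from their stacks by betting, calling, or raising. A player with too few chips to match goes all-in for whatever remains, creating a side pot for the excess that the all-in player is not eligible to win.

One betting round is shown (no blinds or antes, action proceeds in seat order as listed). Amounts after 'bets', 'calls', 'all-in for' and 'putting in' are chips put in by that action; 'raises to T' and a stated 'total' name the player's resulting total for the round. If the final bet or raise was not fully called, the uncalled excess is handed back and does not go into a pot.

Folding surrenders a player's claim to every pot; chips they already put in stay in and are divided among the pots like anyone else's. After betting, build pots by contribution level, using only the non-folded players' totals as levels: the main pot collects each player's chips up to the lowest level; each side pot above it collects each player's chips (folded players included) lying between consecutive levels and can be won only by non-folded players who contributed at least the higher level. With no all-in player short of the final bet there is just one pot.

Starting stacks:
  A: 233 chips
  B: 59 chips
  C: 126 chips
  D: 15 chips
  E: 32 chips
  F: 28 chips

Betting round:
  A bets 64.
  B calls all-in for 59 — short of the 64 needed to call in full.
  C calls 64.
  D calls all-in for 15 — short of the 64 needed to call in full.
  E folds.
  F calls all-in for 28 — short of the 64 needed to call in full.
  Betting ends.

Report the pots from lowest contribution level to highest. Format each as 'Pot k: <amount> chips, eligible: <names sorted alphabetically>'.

Pot 1: 75 chips, eligible: A, B, C, D, F
Pot 2: 52 chips, eligible: A, B, C, F
Pot 3: 93 chips, eligible: A, B, C
Pot 4: 10 chips, eligible: A, C

Derivation:
Contributions: A=64, B=59, C=64, D=15, F=28
Folded: E
Pot levels (distinct totals of non-folded players): 15, 28, 59, 64
Layer 1-15: 15 each from A, B, C, D, F = 15*5 = 75 chips; eligible A, B, C, D, F
Layer 16-28: 13 each from A, B, C, F = 13*4 = 52 chips; eligible A, B, C, F
Layer 29-59: 31 each from A, B, C = 31*3 = 93 chips; eligible A, B, C
Layer 60-64: 5 each from A, C = 5*2 = 10 chips; eligible A, C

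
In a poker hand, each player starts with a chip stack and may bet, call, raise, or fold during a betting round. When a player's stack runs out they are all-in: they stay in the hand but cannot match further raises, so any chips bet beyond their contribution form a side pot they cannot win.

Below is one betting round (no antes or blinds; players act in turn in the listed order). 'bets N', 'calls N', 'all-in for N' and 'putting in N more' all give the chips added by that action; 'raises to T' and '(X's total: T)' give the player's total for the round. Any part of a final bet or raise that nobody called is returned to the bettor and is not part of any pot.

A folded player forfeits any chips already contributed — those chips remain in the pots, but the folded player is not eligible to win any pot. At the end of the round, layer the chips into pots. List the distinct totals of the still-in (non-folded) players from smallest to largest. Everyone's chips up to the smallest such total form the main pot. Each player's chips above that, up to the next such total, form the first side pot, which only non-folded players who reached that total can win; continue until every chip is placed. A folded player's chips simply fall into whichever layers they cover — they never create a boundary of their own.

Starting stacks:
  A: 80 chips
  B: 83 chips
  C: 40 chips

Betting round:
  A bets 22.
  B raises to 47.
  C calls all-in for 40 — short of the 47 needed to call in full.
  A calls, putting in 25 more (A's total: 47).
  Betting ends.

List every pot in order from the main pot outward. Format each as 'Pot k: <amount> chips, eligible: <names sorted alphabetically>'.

Contributions: A=47, B=47, C=40
Pot levels (distinct totals of non-folded players): 40, 47
Layer 1-40: 40 each from A, B, C = 40*3 = 120 chips; eligible A, B, C
Layer 41-47: 7 each from A, B = 7*2 = 14 chips; eligible A, B

Pot 1: 120 chips, eligible: A, B, C
Pot 2: 14 chips, eligible: A, B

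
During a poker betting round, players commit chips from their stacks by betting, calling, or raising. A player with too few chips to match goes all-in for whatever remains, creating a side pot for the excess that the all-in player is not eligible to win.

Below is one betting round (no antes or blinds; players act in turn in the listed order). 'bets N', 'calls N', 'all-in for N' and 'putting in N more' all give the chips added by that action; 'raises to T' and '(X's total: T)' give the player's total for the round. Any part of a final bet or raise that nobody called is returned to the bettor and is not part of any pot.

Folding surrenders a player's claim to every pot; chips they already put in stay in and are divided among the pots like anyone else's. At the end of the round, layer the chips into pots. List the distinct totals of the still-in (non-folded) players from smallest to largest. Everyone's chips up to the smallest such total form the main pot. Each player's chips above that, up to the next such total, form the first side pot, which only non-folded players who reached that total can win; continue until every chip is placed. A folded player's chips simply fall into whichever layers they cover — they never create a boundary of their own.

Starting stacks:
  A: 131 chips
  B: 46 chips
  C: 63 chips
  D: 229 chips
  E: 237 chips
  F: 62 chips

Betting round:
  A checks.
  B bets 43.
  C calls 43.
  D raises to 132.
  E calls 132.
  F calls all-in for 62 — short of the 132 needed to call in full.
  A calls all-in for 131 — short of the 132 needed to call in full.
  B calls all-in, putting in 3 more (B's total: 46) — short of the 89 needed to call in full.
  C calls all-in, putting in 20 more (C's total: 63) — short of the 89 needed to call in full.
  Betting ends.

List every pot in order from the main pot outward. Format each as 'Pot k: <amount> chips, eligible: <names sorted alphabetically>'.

Pot 1: 276 chips, eligible: A, B, C, D, E, F
Pot 2: 80 chips, eligible: A, C, D, E, F
Pot 3: 4 chips, eligible: A, C, D, E
Pot 4: 204 chips, eligible: A, D, E
Pot 5: 2 chips, eligible: D, E

Derivation:
Contributions: A=131, B=46, C=63, D=132, E=132, F=62
Pot levels (distinct totals of non-folded players): 46, 62, 63, 131, 132
Layer 1-46: 46 each from A, B, C, D, E, F = 46*6 = 276 chips; eligible A, B, C, D, E, F
Layer 47-62: 16 each from A, C, D, E, F = 16*5 = 80 chips; eligible A, C, D, E, F
Layer 63-63: 1 each from A, C, D, E = 1*4 = 4 chips; eligible A, C, D, E
Layer 64-131: 68 each from A, D, E = 68*3 = 204 chips; eligible A, D, E
Layer 132-132: 1 each from D, E = 1*2 = 2 chips; eligible D, E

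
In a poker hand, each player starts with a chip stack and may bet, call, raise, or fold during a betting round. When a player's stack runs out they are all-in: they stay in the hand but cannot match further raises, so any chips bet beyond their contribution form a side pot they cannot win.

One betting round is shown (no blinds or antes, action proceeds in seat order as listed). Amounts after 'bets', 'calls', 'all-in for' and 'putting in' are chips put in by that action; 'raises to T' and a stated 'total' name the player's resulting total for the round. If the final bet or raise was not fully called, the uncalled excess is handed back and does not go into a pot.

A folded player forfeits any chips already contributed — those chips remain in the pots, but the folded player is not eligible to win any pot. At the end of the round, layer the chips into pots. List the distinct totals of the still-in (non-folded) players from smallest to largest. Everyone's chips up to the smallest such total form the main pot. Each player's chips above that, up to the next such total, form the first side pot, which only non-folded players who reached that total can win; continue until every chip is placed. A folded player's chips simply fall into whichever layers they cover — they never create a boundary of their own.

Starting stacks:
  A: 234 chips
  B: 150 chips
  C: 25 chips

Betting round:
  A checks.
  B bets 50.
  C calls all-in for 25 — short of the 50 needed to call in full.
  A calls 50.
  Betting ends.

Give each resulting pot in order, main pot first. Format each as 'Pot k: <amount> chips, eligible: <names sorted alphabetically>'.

Contributions: A=50, B=50, C=25
Pot levels (distinct totals of non-folded players): 25, 50
Layer 1-25: 25 each from A, B, C = 25*3 = 75 chips; eligible A, B, C
Layer 26-50: 25 each from A, B = 25*2 = 50 chips; eligible A, B

Pot 1: 75 chips, eligible: A, B, C
Pot 2: 50 chips, eligible: A, B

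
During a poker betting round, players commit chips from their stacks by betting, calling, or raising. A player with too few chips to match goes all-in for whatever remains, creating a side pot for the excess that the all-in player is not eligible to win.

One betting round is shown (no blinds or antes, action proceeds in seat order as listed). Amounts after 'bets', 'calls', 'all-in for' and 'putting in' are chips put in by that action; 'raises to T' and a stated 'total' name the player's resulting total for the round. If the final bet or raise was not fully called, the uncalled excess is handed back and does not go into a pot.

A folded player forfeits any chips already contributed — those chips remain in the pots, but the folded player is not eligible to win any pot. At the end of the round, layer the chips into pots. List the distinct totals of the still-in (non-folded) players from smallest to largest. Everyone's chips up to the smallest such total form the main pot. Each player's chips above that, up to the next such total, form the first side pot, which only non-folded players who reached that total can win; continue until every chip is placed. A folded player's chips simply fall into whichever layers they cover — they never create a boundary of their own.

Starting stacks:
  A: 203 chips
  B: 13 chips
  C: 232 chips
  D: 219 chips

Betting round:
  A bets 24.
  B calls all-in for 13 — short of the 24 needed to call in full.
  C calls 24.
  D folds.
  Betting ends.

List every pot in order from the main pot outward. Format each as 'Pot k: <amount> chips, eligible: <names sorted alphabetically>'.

Contributions: A=24, B=13, C=24
Folded: D
Pot levels (distinct totals of non-folded players): 13, 24
Layer 1-13: 13 each from A, B, C = 13*3 = 39 chips; eligible A, B, C
Layer 14-24: 11 each from A, C = 11*2 = 22 chips; eligible A, C

Pot 1: 39 chips, eligible: A, B, C
Pot 2: 22 chips, eligible: A, C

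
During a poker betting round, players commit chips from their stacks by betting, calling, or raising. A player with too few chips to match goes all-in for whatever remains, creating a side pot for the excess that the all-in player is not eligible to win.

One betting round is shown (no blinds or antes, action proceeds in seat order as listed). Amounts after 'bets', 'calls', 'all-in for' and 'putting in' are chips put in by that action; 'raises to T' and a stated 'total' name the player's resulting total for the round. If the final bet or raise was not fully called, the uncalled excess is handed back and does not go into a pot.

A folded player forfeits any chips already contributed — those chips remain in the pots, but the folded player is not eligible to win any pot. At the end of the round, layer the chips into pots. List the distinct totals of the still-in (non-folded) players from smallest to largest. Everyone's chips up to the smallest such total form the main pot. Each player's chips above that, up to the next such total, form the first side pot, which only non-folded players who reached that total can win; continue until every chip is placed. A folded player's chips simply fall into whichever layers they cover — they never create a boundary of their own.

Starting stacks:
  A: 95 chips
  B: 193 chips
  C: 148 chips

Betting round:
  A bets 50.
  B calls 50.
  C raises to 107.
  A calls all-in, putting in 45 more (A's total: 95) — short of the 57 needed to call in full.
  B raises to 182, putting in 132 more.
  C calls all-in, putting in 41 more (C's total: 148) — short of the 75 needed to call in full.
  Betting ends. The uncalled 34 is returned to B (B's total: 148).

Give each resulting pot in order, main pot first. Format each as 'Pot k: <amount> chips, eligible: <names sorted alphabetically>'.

Contributions (after 34 returned to B): A=95, B=148, C=148
Pot levels (distinct totals of non-folded players): 95, 148
Layer 1-95: 95 each from A, B, C = 95*3 = 285 chips; eligible A, B, C
Layer 96-148: 53 each from B, C = 53*2 = 106 chips; eligible B, C

Pot 1: 285 chips, eligible: A, B, C
Pot 2: 106 chips, eligible: B, C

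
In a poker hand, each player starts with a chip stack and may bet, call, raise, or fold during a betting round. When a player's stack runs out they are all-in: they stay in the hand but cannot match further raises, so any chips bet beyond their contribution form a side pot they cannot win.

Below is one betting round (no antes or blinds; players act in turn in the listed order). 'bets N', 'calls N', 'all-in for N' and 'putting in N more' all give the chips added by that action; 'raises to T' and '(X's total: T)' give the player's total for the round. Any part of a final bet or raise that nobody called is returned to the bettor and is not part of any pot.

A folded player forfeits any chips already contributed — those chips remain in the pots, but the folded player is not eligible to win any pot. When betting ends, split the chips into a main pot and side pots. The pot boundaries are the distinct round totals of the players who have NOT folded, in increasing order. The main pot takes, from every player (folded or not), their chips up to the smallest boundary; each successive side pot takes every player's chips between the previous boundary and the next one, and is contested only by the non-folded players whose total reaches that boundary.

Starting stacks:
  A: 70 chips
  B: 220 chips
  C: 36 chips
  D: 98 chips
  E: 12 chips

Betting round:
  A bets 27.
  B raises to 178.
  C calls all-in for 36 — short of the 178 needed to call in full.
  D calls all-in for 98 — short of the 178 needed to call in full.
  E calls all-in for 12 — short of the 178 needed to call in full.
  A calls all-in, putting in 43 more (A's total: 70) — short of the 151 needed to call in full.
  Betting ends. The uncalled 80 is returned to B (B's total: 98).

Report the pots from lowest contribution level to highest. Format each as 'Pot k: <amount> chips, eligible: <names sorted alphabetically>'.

Contributions (after 80 returned to B): A=70, B=98, C=36, D=98, E=12
Pot levels (distinct totals of non-folded players): 12, 36, 70, 98
Layer 1-12: 12 each from A, B, C, D, E = 12*5 = 60 chips; eligible A, B, C, D, E
Layer 13-36: 24 each from A, B, C, D = 24*4 = 96 chips; eligible A, B, C, D
Layer 37-70: 34 each from A, B, D = 34*3 = 102 chips; eligible A, B, D
Layer 71-98: 28 each from B, D = 28*2 = 56 chips; eligible B, D

Pot 1: 60 chips, eligible: A, B, C, D, E
Pot 2: 96 chips, eligible: A, B, C, D
Pot 3: 102 chips, eligible: A, B, D
Pot 4: 56 chips, eligible: B, D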